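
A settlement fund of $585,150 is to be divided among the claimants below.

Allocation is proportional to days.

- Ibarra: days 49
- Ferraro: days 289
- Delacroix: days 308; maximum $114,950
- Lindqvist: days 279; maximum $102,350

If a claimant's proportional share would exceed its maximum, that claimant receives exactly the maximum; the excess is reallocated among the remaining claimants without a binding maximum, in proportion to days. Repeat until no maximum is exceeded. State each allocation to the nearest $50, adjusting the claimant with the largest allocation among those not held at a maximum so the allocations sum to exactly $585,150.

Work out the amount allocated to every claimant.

Sum of days: 925.
Pro-rata shares before constraints: Ibarra 30,997.14; Ferraro 182,819.84; Delacroix 194,839.14; Lindqvist 176,493.89.
Capped: Delacroix ($114,950), Lindqvist ($102,350); remaining pool $367,850 reallocated over remaining days 338.
Shares after redistribution: Ibarra 53,327.37 → $53,350; Ferraro 314,522.63 → $314,500.

Ibarra: $53,350 · Ferraro: $314,500 · Delacroix: $114,950 · Lindqvist: $102,350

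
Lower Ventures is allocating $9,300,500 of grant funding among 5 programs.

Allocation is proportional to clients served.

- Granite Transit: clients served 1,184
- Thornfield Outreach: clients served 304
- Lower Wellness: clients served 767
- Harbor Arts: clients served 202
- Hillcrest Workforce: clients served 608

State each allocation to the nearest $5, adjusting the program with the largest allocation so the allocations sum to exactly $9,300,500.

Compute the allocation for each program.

Granite Transit: $3,592,750 · Thornfield Outreach: $922,465 · Lower Wellness: $2,327,400 · Harbor Arts: $612,955 · Hillcrest Workforce: $1,844,930

Total clients served = 3,065.
Proportional shares: Granite Transit 1,184/3,065 × $9,300,500 = 3,592,754.32; Thornfield Outreach 304/3,065 × $9,300,500 = 922,463.95; Lower Wellness 767/3,065 × $9,300,500 = 2,327,400.82; Harbor Arts 202/3,065 × $9,300,500 = 612,953.02; Hillcrest Workforce 608/3,065 × $9,300,500 = 1,844,927.90.
After rounding ($5): Granite Transit $3,592,755; Thornfield Outreach $922,465; Lower Wellness $2,327,400; Harbor Arts $612,955; Hillcrest Workforce $1,844,930. Sum = $9,300,505.
Difference $9,300,500 − $9,300,505 = −$5 applied to largest allocation (Granite Transit): Granite Transit becomes $3,592,750.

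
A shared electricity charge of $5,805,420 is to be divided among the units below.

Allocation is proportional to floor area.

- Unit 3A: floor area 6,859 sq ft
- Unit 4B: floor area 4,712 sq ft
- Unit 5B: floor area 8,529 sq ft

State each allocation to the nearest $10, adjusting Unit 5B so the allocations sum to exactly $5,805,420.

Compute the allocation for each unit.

Floor area total: 20,100.
Raw shares: Unit 3A 6,859/20,100 × $5,805,420 = 1,981,063.47; Unit 4B 4,712/20,100 × $5,805,420 = 1,360,952.19; Unit 5B 8,529/20,100 × $5,805,420 = 2,463,404.34.
At nearest $10: Unit 3A $1,981,060; Unit 4B $1,360,950; Unit 5B $2,463,400. Sum = $5,805,410.
Difference $5,805,420 − $5,805,410 = +$10 applied to Unit 5B: Unit 5B becomes $2,463,410.

Unit 3A: $1,981,060 | Unit 4B: $1,360,950 | Unit 5B: $2,463,410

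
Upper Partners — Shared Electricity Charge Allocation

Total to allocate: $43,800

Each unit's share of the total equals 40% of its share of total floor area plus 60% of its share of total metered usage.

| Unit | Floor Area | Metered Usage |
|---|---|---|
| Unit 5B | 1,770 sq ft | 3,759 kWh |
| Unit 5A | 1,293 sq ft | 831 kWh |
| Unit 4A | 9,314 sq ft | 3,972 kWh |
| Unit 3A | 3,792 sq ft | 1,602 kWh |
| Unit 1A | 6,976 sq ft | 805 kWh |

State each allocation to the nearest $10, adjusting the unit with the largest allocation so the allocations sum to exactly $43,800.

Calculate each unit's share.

Unit 5B: $10,350 · Unit 5A: $2,970 · Unit 4A: $16,560 · Unit 3A: $6,710 · Unit 1A: $7,210

Totals — floor area 23,145, metered usage 10,969.
Blended shares (40% floor area + 60% metered usage): Unit 5B 0.2362; Unit 5A 0.0678; Unit 4A 0.3782; Unit 3A 0.1532; Unit 1A 0.1646.
Unrounded shares: Unit 5B 10,345.80; Unit 5A 2,969.70; Unit 4A 16,566.68; Unit 3A 6,708.56; Unit 1A 7,209.25.
Rounded to nearest $10: Unit 5B $10,350; Unit 5A $2,970; Unit 4A $16,570; Unit 3A $6,710; Unit 1A $7,210. Sum = $43,810.
Difference $43,800 − $43,810 = −$10 applied to largest allocation (Unit 4A): Unit 4A becomes $16,560.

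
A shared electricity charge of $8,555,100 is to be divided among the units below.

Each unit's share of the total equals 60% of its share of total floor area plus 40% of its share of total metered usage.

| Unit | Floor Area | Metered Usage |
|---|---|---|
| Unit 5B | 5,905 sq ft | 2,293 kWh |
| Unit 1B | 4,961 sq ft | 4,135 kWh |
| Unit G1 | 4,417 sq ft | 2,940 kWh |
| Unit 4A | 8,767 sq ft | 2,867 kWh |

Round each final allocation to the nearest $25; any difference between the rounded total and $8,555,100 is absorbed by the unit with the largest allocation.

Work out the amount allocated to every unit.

Unit 5B: $1,901,650 · Unit 1B: $2,215,375 · Unit G1: $1,765,025 · Unit 4A: $2,673,050

Totals — floor area 24,050, metered usage 12,235.
Blended shares (60% floor area + 40% metered usage): Unit 5B 0.2223; Unit 1B 0.2590; Unit G1 0.2063; Unit 4A 0.3125.
Pro-rata amounts: Unit 5B 1,901,656.30; Unit 1B 2,215,369.61; Unit G1 1,765,029.38; Unit 4A 2,673,044.71.
After rounding ($25): Unit 5B $1,901,650; Unit 1B $2,215,375; Unit G1 $1,765,025; Unit 4A $2,673,050. Sum = $8,555,100.
Sum already equals the total — no adjustment.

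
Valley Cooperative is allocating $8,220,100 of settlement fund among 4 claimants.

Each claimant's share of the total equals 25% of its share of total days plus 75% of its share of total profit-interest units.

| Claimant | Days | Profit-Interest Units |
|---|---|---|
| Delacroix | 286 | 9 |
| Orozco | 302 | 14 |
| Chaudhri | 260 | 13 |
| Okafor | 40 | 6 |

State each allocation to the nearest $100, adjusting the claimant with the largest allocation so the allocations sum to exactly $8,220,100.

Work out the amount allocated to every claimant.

Delacroix: $1,983,000 | Orozco: $2,753,900 | Chaudhri: $2,509,900 | Okafor: $973,300

Totals — days 888, profit-interest units 42.
Combined weights (25% days + 75% profit-interest units): Delacroix 0.2412; Orozco 0.3350; Chaudhri 0.3053; Okafor 0.1184.
Pro-rata amounts: Delacroix 1,982,953.66; Orozco 2,753,918.64; Chaudhri 2,509,934.01; Okafor 973,293.69.
After rounding ($100): Delacroix $1,983,000; Orozco $2,753,900; Chaudhri $2,509,900; Okafor $973,300. Sum = $8,220,100.
Sum already equals the total — no adjustment.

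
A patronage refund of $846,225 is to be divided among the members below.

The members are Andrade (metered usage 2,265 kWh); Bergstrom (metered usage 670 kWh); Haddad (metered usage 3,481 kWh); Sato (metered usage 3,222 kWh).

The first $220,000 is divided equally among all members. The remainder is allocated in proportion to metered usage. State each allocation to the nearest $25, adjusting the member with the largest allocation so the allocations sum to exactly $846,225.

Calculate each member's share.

Andrade: $202,175 | Bergstrom: $98,525 | Haddad: $281,175 | Sato: $264,350

Equal tier: $220,000 ÷ 4 = $55,000 apiece.
Remainder $626,225 by metered usage (total 9,638): Andrade 147,167.42 → $147,175; Bergstrom 43,532.97 → $43,525; Haddad 226,176.51 → $226,175; Sato 209,348.10 → $209,350.
Totals: Andrade $55,000 + $147,175 = $202,175; Bergstrom $55,000 + $43,525 = $98,525; Haddad $55,000 + $226,175 = $281,175; Sato $55,000 + $209,350 = $264,350.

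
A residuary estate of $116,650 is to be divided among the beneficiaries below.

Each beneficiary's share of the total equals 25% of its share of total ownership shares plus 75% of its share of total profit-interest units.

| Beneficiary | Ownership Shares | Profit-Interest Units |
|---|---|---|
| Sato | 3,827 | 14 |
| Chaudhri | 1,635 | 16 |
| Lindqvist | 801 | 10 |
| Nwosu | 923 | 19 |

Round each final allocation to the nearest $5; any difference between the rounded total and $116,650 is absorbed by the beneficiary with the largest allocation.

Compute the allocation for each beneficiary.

Sato: $36,290 · Chaudhri: $30,360 · Lindqvist: $18,080 · Nwosu: $31,920

Ownership shares total 7,186; profit-interest units total 59.
Combined weights (25% ownership shares + 75% profit-interest units): Sato 0.3111; Chaudhri 0.2603; Lindqvist 0.1550; Nwosu 0.2736.
Proportional shares: Sato 36,290.62; Chaudhri 30,360.64; Lindqvist 18,079.04; Nwosu 31,919.69.
At nearest $5: Sato $36,290; Chaudhri $30,360; Lindqvist $18,080; Nwosu $31,920. Sum = $116,650.
No rounding difference to absorb.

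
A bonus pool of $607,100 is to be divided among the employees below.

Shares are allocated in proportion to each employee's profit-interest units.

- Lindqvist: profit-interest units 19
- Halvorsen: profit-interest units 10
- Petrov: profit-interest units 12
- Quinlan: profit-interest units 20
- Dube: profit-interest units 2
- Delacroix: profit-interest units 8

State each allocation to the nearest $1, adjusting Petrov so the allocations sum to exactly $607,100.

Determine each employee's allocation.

Lindqvist: $162,463 | Halvorsen: $85,507 | Petrov: $102,609 | Quinlan: $171,014 | Dube: $17,101 | Delacroix: $68,406

Sum of profit-interest units: 71.
Raw shares: Lindqvist 19/71 × $607,100 = 162,463.38; Halvorsen 10/71 × $607,100 = 85,507.04; Petrov 12/71 × $607,100 = 102,608.45; Quinlan 20/71 × $607,100 = 171,014.08; Dube 2/71 × $607,100 = 17,101.41; Delacroix 8/71 × $607,100 = 68,405.63.
At nearest $1: Lindqvist $162,463; Halvorsen $85,507; Petrov $102,608; Quinlan $171,014; Dube $17,101; Delacroix $68,406. Sum = $607,099.
Difference $607,100 − $607,099 = +$1 applied to Petrov: Petrov becomes $102,609.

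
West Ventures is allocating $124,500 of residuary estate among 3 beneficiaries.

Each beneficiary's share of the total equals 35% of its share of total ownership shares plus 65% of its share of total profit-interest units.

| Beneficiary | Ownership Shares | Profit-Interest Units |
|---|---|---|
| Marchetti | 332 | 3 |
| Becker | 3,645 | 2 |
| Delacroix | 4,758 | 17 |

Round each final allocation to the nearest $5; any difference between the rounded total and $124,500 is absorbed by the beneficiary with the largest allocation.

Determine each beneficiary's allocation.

Marchetti: $12,690 | Becker: $25,540 | Delacroix: $86,270

Ownership shares total 8,735; profit-interest units total 22.
Combined weights (35% ownership shares + 65% profit-interest units): Marchetti 0.1019; Becker 0.2051; Delacroix 0.6929.
Raw shares: Marchetti 12,691.43; Becker 25,540.09; Delacroix 86,268.48.
After rounding ($5): Marchetti $12,690; Becker $25,540; Delacroix $86,270. Sum = $124,500.
No rounding difference to absorb.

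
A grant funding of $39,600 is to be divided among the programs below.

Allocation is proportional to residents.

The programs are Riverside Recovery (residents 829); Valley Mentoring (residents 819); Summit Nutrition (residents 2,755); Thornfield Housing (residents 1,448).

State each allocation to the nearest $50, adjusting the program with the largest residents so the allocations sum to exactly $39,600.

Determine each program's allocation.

Residents total: 829 + 819 + 2,755 + 1,448 = 5,851.
Pro-rata amounts: Riverside Recovery 5,610.73; Valley Mentoring 5,543.05; Summit Nutrition 18,646.04; Thornfield Housing 9,800.17.
At nearest $50: Riverside Recovery $5,600; Valley Mentoring $5,550; Summit Nutrition $18,650; Thornfield Housing $9,800. Sum = $39,600.
Sum already equals the total — no adjustment.

Riverside Recovery: $5,600 | Valley Mentoring: $5,550 | Summit Nutrition: $18,650 | Thornfield Housing: $9,800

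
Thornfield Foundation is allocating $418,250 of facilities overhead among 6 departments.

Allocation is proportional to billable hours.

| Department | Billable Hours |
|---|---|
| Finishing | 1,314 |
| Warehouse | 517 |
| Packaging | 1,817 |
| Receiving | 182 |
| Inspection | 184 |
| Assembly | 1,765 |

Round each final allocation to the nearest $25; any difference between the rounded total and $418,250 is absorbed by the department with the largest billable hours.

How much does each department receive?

Total billable hours = 5,779.
Proportional shares: Finishing 1,314/5,779 × $418,250 = 95,099.58; Warehouse 517/5,779 × $418,250 = 37,417.42; Packaging 1,817/5,779 × $418,250 = 131,503.76; Receiving 182/5,779 × $418,250 = 13,172.09; Inspection 184/5,779 × $418,250 = 13,316.84; Assembly 1,765/5,779 × $418,250 = 127,740.31.
Rounded to nearest $25: Finishing $95,100; Warehouse $37,425; Packaging $131,500; Receiving $13,175; Inspection $13,325; Assembly $127,750. Sum = $418,275.
Difference $418,250 − $418,275 = −$25 applied to largest billable hours (Packaging): Packaging becomes $131,475.

Finishing: $95,100 · Warehouse: $37,425 · Packaging: $131,475 · Receiving: $13,175 · Inspection: $13,325 · Assembly: $127,750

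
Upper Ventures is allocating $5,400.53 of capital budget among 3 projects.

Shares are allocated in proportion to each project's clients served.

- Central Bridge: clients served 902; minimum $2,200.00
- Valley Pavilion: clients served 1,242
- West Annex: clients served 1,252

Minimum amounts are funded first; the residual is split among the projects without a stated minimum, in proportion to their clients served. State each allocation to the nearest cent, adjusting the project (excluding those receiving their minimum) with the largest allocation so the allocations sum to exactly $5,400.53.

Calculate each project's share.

Central Bridge: $2,200.00 | Valley Pavilion: $1,593.85 | West Annex: $1,606.68

Fund the minimums — Central Bridge $2,200.00. Balance $3,200.53.
Balance split over remaining clients served 2,494: Valley Pavilion 1,593.8485 → $1,593.85; West Annex 1,606.6815 → $1,606.68.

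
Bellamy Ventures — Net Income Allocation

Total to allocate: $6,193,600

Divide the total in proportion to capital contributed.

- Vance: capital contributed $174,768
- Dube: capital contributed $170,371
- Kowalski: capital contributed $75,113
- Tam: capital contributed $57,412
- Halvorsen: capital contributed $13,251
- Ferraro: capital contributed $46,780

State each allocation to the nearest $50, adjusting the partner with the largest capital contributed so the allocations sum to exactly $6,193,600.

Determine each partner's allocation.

Vance: $2,013,150; Dube: $1,962,450; Kowalski: $865,200; Tam: $661,300; Halvorsen: $152,650; Ferraro: $538,850

Sum of capital contributed: 537,695.
Proportional shares: Vance 174,768/537,695 × $6,193,600 = 2,013,117.26; Dube 170,371/537,695 × $6,193,600 = 1,962,469.11; Kowalski 75,113/537,695 × $6,193,600 = 865,211.46; Tam 57,412/537,695 × $6,193,600 = 661,317.22; Halvorsen 13,251/537,695 × $6,193,600 = 152,635.59; Ferraro 46,780/537,695 × $6,193,600 = 538,849.36.
After rounding ($50): Vance $2,013,100; Dube $1,962,450; Kowalski $865,200; Tam $661,300; Halvorsen $152,650; Ferraro $538,850. Sum = $6,193,550.
Difference $6,193,600 − $6,193,550 = +$50 applied to largest capital contributed (Vance): Vance becomes $2,013,150.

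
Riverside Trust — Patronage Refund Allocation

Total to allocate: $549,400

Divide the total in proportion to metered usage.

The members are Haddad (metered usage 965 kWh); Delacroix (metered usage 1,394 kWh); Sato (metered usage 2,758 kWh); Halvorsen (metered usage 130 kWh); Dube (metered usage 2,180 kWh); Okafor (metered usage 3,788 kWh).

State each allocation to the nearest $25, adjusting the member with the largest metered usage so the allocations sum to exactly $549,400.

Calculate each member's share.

Combined metered usage = 11,215.
Pro-rata amounts: Haddad 965/11,215 × $549,400 = 47,273.38; Delacroix 1,394/11,215 × $549,400 = 68,289.22; Sato 2,758/11,215 × $549,400 = 135,108.80; Halvorsen 130/11,215 × $549,400 = 6,368.44; Dube 2,180/11,215 × $549,400 = 106,793.76; Okafor 3,788/11,215 × $549,400 = 185,566.40.
Rounded to nearest $25: Haddad $47,275; Delacroix $68,300; Sato $135,100; Halvorsen $6,375; Dube $106,800; Okafor $185,575. Sum = $549,425.
Difference $549,400 − $549,425 = −$25 applied to largest metered usage (Okafor): Okafor becomes $185,550.

Haddad: $47,275 | Delacroix: $68,300 | Sato: $135,100 | Halvorsen: $6,375 | Dube: $106,800 | Okafor: $185,550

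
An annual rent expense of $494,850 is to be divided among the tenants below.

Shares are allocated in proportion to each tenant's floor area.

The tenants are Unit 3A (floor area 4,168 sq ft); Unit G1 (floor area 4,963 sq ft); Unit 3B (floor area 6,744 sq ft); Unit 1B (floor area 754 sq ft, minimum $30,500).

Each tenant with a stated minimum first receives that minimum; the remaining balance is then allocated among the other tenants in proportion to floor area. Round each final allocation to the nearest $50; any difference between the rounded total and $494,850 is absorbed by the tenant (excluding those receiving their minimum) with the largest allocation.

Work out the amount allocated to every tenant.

Minimums first: Unit 1B $30,500. Residual $464,350.
Residual split over remaining floor area 15,875: Unit 3A 121,915.64 → $121,900; Unit G1 145,169.70 → $145,150; Unit 3B 197,264.66 → $197,250.
Rounding difference +$50 applied to Unit 3B → $197,300.

Unit 3A: $121,900 · Unit G1: $145,150 · Unit 3B: $197,300 · Unit 1B: $30,500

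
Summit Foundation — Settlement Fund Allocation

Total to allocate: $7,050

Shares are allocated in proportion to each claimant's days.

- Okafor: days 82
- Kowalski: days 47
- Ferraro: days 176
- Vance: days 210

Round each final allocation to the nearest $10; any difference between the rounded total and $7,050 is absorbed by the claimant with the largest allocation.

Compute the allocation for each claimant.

Total days = 515.
Proportional shares: Okafor 82/515 × $7,050 = 1,122.52; Kowalski 47/515 × $7,050 = 643.40; Ferraro 176/515 × $7,050 = 2,409.32; Vance 210/515 × $7,050 = 2,874.76.
At nearest $10: Okafor $1,120; Kowalski $640; Ferraro $2,410; Vance $2,870. Sum = $7,040.
Difference $7,050 − $7,040 = +$10 applied to largest allocation (Vance): Vance becomes $2,880.

Okafor: $1,120 | Kowalski: $640 | Ferraro: $2,410 | Vance: $2,880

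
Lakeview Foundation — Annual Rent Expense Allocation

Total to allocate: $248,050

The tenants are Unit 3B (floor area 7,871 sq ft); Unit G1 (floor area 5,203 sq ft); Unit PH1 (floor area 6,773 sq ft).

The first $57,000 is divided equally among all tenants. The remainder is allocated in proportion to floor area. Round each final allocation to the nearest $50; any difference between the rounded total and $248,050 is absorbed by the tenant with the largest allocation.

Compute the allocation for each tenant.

First tranche $57,000 split equally: $19,000 each.
Remainder $191,050 by floor area (total 19,847): Unit 3B 75,767.35 → $75,750; Unit G1 50,084.81 → $50,100; Unit PH1 65,197.85 → $65,200.
Totals: Unit 3B $19,000 + $75,750 = $94,750; Unit G1 $19,000 + $50,100 = $69,100; Unit PH1 $19,000 + $65,200 = $84,200.

Unit 3B: $94,750; Unit G1: $69,100; Unit PH1: $84,200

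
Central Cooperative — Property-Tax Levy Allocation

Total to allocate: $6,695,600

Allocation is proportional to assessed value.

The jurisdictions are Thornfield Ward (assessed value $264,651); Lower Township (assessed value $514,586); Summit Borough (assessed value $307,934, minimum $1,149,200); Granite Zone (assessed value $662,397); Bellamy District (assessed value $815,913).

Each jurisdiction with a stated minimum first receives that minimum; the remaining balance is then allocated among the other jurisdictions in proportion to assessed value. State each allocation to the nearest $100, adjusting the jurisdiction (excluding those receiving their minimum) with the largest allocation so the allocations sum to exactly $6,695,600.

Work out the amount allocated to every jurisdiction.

Minimums first: Summit Borough $1,149,200. Balance $5,546,400.
Balance split over remaining assessed value 2,257,547: Thornfield Ward 650,201.44 → $650,200; Lower Township 1,264,248.23 → $1,264,200; Granite Zone 1,627,394.12 → $1,627,400; Bellamy District 2,004,556.21 → $2,004,600.

Thornfield Ward: $650,200 · Lower Township: $1,264,200 · Summit Borough: $1,149,200 · Granite Zone: $1,627,400 · Bellamy District: $2,004,600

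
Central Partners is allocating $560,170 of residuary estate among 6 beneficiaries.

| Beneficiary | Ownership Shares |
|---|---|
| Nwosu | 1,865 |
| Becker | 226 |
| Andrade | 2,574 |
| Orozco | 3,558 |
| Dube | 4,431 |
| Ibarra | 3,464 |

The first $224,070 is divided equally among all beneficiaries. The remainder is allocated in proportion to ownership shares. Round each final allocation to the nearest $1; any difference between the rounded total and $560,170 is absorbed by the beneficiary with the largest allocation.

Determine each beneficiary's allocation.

First tranche $224,070 split equally: $37,345 each.
Remainder $336,100 by ownership shares (total 16,118): Nwosu 38,889.84 → $38,890; Becker 4,712.66 → $4,713; Andrade 53,674.24 → $53,674; Orozco 74,193.06 → $74,193; Dube 92,397.26 → $92,397; Ibarra 72,232.93 → $72,233.
Totals: Nwosu $37,345 + $38,890 = $76,235; Becker $37,345 + $4,713 = $42,058; Andrade $37,345 + $53,674 = $91,019; Orozco $37,345 + $74,193 = $111,538; Dube $37,345 + $92,397 = $129,742; Ibarra $37,345 + $72,233 = $109,578.

Nwosu: $76,235; Becker: $42,058; Andrade: $91,019; Orozco: $111,538; Dube: $129,742; Ibarra: $109,578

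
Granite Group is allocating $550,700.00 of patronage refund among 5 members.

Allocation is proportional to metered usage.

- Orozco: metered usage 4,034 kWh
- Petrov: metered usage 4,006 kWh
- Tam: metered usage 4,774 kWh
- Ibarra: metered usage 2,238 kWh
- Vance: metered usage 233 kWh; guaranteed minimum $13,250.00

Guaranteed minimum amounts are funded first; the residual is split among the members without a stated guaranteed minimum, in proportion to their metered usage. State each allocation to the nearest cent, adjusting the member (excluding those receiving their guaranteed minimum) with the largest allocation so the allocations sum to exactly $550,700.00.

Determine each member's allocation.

Minimums first: Vance $13,250.00. Balance $537,450.00.
Balance split over remaining metered usage 15,052: Orozco 144,038.8852 → $144,038.89; Petrov 143,039.1111 → $143,039.11; Tam 170,461.4868 → $170,461.49; Ibarra 79,910.5169 → $79,910.52.
Rounding difference −$0.01 applied to Tam → $170,461.48.

Orozco: $144,038.89 | Petrov: $143,039.11 | Tam: $170,461.48 | Ibarra: $79,910.52 | Vance: $13,250.00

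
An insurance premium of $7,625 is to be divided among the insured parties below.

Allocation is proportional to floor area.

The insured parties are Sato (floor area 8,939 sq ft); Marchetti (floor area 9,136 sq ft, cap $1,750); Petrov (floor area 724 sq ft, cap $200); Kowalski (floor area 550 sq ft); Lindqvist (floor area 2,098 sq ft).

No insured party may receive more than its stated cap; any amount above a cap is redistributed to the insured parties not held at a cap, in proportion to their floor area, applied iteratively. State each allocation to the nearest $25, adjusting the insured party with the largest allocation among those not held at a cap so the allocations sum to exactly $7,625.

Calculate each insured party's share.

Sato: $4,375 · Marchetti: $1,750 · Petrov: $200 · Kowalski: $275 · Lindqvist: $1,025

Floor area total: 21,447.
Proportional shares (ignoring caps): Sato 3,178.06; Marchetti 3,248.10; Petrov 257.40; Kowalski 195.54; Lindqvist 745.90.
Held at cap: Marchetti ($1,750), Petrov ($200); remaining pool $5,675 reallocated over remaining floor area 11,587.
Remaining shares: Sato 4,378.08 → $4,375; Kowalski 269.38 → $275; Lindqvist 1,027.54 → $1,025.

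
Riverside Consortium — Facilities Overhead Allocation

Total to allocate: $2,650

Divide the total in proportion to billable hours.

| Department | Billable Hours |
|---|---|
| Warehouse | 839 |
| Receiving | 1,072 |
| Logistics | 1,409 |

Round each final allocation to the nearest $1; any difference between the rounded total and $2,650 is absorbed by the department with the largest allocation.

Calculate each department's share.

Combined billable hours = 3,320.
Raw shares: Warehouse 839/3,320 × $2,650 = 669.68; Receiving 1,072/3,320 × $2,650 = 855.66; Logistics 1,409/3,320 × $2,650 = 1,124.65.
At nearest $1: Warehouse $670; Receiving $856; Logistics $1,125. Sum = $2,651.
Difference $2,650 − $2,651 = −$1 applied to largest allocation (Logistics): Logistics becomes $1,124.

Warehouse: $670; Receiving: $856; Logistics: $1,124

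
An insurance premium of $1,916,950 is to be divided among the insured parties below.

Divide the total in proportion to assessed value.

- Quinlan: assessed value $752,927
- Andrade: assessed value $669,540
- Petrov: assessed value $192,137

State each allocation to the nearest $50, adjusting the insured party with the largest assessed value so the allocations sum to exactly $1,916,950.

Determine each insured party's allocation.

Quinlan: $893,950; Andrade: $794,900; Petrov: $228,100

Sum of assessed value: 1,614,604.
Raw shares: Quinlan 752,927/1,614,604 × $1,916,950 = 893,917.90; Andrade 669,540/1,614,604 × $1,916,950 = 794,916.09; Petrov 192,137/1,614,604 × $1,916,950 = 228,116.01.
At nearest $50: Quinlan $893,900; Andrade $794,900; Petrov $228,100. Sum = $1,916,900.
Difference $1,916,950 − $1,916,900 = +$50 applied to largest assessed value (Quinlan): Quinlan becomes $893,950.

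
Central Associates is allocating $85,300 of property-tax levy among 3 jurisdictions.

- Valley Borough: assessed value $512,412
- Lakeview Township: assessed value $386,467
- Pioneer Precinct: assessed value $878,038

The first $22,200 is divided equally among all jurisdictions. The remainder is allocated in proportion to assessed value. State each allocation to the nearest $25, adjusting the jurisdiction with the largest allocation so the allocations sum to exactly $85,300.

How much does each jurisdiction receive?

Valley Borough: $25,600 · Lakeview Township: $21,125 · Pioneer Precinct: $38,575

First tranche $22,200 split equally: $7,400 each.
Remainder $63,100 by assessed value (total 1,776,917): Valley Borough 18,196.23 → $18,200; Lakeview Township 13,723.81 → $13,725; Pioneer Precinct 31,179.96 → $31,175.
Totals: Valley Borough $7,400 + $18,200 = $25,600; Lakeview Township $7,400 + $13,725 = $21,125; Pioneer Precinct $7,400 + $31,175 = $38,575.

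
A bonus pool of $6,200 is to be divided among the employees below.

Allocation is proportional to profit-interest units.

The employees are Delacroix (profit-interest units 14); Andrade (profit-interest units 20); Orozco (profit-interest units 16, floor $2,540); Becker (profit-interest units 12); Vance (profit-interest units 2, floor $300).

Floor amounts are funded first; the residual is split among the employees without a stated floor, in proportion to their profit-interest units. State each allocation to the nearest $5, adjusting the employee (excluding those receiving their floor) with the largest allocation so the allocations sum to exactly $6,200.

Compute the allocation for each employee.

Fund the minimums — Orozco $2,540; Vance $300. Residual $3,360.
Residual split over remaining profit-interest units 46: Delacroix 1,022.61 → $1,025; Andrade 1,460.87 → $1,460; Becker 876.52 → $875.

Delacroix: $1,025 | Andrade: $1,460 | Orozco: $2,540 | Becker: $875 | Vance: $300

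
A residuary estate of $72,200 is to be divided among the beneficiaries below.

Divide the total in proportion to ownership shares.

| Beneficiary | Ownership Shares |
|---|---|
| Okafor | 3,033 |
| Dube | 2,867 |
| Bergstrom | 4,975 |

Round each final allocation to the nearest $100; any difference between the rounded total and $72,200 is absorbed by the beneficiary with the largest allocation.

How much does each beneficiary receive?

Okafor: $20,100; Dube: $19,000; Bergstrom: $33,100

Total ownership shares = 10,875.
Raw shares: Okafor 3,033/10,875 × $72,200 = 20,136.33; Dube 2,867/10,875 × $72,200 = 19,034.24; Bergstrom 4,975/10,875 × $72,200 = 33,029.43.
At nearest $100: Okafor $20,100; Dube $19,000; Bergstrom $33,000. Sum = $72,100.
Difference $72,200 − $72,100 = +$100 applied to largest allocation (Bergstrom): Bergstrom becomes $33,100.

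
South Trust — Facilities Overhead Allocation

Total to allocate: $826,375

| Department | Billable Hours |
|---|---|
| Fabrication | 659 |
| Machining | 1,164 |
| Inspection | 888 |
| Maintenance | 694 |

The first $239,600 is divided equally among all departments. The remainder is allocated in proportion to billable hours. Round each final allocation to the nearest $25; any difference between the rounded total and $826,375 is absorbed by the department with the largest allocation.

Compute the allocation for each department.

$239,600 shared equally gives $59,900 per department.
Remainder $586,775 by billable hours (total 3,405): Fabrication 113,563.80 → $113,575; Machining 200,589.16 → $200,600; Inspection 153,026.78 → $153,025; Maintenance 119,595.26 → $119,600.
Rounding difference −$25 on remainder applied to Machining.
Totals: Fabrication $59,900 + $113,575 = $173,475; Machining $59,900 + $200,575 = $260,475; Inspection $59,900 + $153,025 = $212,925; Maintenance $59,900 + $119,600 = $179,500.

Fabrication: $173,475 | Machining: $260,475 | Inspection: $212,925 | Maintenance: $179,500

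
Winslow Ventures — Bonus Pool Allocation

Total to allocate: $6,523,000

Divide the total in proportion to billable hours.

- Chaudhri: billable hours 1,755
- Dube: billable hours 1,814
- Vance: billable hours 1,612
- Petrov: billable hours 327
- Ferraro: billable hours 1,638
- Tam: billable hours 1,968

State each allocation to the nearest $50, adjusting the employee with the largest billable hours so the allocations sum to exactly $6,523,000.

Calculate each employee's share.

Chaudhri: $1,256,050 | Dube: $1,298,300 | Vance: $1,153,750 | Petrov: $234,050 | Ferraro: $1,172,350 | Tam: $1,408,500

Billable hours total: 1,755 + 1,814 + 1,612 + 327 + 1,638 + 1,968 = 9,114.
Unrounded shares: Chaudhri 1,256,074.72; Dube 1,298,301.73; Vance 1,153,727.89; Petrov 234,037.85; Ferraro 1,172,336.41; Tam 1,408,521.40.
At nearest $50: Chaudhri $1,256,050; Dube $1,298,300; Vance $1,153,750; Petrov $234,050; Ferraro $1,172,350; Tam $1,408,500. Sum = $6,523,000.
No rounding difference to absorb.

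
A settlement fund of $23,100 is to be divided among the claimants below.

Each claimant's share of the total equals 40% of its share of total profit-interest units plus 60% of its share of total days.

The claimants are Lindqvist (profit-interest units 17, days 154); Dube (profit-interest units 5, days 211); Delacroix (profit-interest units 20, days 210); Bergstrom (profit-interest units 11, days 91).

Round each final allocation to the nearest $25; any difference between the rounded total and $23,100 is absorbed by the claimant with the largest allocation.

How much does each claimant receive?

Lindqvist: $6,175 | Dube: $5,275 | Delacroix: $7,850 | Bergstrom: $3,800

Profit-interest units total 53; days total 666.
Combined weights (40% profit-interest units + 60% days): Lindqvist 0.2670; Dube 0.2278; Delacroix 0.3401; Bergstrom 0.1650.
Proportional shares: Lindqvist 6,168.64; Dube 5,262.78; Delacroix 7,857.06; Bergstrom 3,811.52.
Rounded to nearest $25: Lindqvist $6,175; Dube $5,275; Delacroix $7,850; Bergstrom $3,800. Sum = $23,100.
Rounded total matches; no reconciliation needed.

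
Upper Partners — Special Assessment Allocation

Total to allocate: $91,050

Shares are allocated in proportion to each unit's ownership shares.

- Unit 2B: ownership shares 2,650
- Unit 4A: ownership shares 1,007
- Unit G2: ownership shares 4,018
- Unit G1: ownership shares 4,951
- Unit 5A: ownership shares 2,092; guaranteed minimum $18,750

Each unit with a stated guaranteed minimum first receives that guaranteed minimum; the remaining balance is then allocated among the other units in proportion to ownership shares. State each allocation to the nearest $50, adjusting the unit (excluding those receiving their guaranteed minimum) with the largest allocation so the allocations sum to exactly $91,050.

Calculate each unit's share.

Unit 2B: $15,150 · Unit 4A: $5,750 · Unit G2: $23,000 · Unit G1: $28,400 · Unit 5A: $18,750

Fund the minimums — Unit 5A $18,750. Balance $72,300.
Balance split over remaining ownership shares 12,626: Unit 2B 15,174.64 → $15,150; Unit 4A 5,766.36 → $5,750; Unit G2 23,008.19 → $23,000; Unit G1 28,350.81 → $28,350.
Rounding difference +$50 applied to Unit G1 → $28,400.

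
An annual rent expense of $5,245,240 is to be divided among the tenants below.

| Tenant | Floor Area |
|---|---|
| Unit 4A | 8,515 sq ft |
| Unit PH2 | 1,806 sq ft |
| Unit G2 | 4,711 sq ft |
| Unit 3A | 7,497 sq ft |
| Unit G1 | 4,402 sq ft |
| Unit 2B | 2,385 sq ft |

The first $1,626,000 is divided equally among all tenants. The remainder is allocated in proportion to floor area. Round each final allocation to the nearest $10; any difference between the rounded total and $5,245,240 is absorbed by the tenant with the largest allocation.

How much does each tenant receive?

Equal tier: $1,626,000 ÷ 6 = $271,000 apiece.
Remainder $3,619,240 by floor area (total 29,316): Unit 4A 1,051,228.97 → $1,051,230; Unit PH2 222,961.78 → $222,960; Unit G2 581,601.84 → $581,600; Unit 3A 925,550.63 → $925,550; Unit G1 543,453.90 → $543,450; Unit 2B 294,442.88 → $294,440.
Rounding difference +$10 on remainder applied to Unit 4A.
Totals: Unit 4A $271,000 + $1,051,240 = $1,322,240; Unit PH2 $271,000 + $222,960 = $493,960; Unit G2 $271,000 + $581,600 = $852,600; Unit 3A $271,000 + $925,550 = $1,196,550; Unit G1 $271,000 + $543,450 = $814,450; Unit 2B $271,000 + $294,440 = $565,440.

Unit 4A: $1,322,240; Unit PH2: $493,960; Unit G2: $852,600; Unit 3A: $1,196,550; Unit G1: $814,450; Unit 2B: $565,440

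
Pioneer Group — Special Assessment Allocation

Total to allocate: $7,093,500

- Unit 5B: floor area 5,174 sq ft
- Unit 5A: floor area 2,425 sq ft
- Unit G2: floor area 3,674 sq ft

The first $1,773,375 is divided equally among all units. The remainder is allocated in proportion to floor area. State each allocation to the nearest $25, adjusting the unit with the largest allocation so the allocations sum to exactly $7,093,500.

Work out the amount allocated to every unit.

Equal tier: $1,773,375 ÷ 3 = $591,125 apiece.
Remainder $5,320,125 by floor area (total 11,273): Unit 5B 2,441,792.49 → $2,441,800; Unit 5A 1,144,442.75 → $1,144,450; Unit G2 1,733,889.76 → $1,733,900.
Rounding difference −$25 on remainder applied to Unit 5B.
Totals: Unit 5B $591,125 + $2,441,775 = $3,032,900; Unit 5A $591,125 + $1,144,450 = $1,735,575; Unit G2 $591,125 + $1,733,900 = $2,325,025.

Unit 5B: $3,032,900 | Unit 5A: $1,735,575 | Unit G2: $2,325,025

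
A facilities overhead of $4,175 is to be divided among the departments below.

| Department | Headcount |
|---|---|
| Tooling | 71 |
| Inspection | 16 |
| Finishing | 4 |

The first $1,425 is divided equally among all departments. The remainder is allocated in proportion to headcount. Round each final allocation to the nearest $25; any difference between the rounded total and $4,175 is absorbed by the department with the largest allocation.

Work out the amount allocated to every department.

Equal tier: $1,425 ÷ 3 = $475 apiece.
Remainder $2,750 by headcount (total 91): Tooling 2,145.60 → $2,150; Inspection 483.52 → $475; Finishing 120.88 → $125.
Totals: Tooling $475 + $2,150 = $2,625; Inspection $475 + $475 = $950; Finishing $475 + $125 = $600.

Tooling: $2,625; Inspection: $950; Finishing: $600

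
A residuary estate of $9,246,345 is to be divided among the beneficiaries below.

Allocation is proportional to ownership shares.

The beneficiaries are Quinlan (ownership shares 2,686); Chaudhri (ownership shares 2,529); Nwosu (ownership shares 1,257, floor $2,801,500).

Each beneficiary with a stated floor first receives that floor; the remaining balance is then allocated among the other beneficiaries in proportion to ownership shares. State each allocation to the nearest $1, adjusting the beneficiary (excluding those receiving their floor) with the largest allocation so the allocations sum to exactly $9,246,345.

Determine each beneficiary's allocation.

Minimums first: Nwosu $2,801,500. Balance $6,444,845.
Balance split over remaining ownership shares 5,215: Quinlan 3,319,435.03 → $3,319,435; Chaudhri 3,125,409.97 → $3,125,410.

Quinlan: $3,319,435 | Chaudhri: $3,125,410 | Nwosu: $2,801,500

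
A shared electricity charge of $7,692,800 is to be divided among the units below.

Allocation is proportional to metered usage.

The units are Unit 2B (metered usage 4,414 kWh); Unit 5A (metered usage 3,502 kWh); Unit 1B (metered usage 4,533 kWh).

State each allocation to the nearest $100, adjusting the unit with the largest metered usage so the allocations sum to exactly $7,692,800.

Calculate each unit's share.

Sum of metered usage: 12,449.
Pro-rata amounts: Unit 2B 4,414/12,449 × $7,692,800 = 2,727,610.19; Unit 5A 3,502/12,449 × $7,692,800 = 2,164,044.15; Unit 1B 4,533/12,449 × $7,692,800 = 2,801,145.67.
After rounding ($100): Unit 2B $2,727,600; Unit 5A $2,164,000; Unit 1B $2,801,100. Sum = $7,692,700.
Difference $7,692,800 − $7,692,700 = +$100 applied to largest metered usage (Unit 1B): Unit 1B becomes $2,801,200.

Unit 2B: $2,727,600 · Unit 5A: $2,164,000 · Unit 1B: $2,801,200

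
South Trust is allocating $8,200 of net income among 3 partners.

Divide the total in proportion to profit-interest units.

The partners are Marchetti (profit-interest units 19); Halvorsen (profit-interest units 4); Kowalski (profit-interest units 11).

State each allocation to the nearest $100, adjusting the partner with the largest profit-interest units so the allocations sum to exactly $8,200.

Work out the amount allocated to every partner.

Marchetti: $4,500; Halvorsen: $1,000; Kowalski: $2,700

Sum of profit-interest units: 34.
Pro-rata amounts: Marchetti 19/34 × $8,200 = 4,582.35; Halvorsen 4/34 × $8,200 = 964.71; Kowalski 11/34 × $8,200 = 2,652.94.
At nearest $100: Marchetti $4,600; Halvorsen $1,000; Kowalski $2,700. Sum = $8,300.
Difference $8,200 − $8,300 = −$100 applied to largest profit-interest units (Marchetti): Marchetti becomes $4,500.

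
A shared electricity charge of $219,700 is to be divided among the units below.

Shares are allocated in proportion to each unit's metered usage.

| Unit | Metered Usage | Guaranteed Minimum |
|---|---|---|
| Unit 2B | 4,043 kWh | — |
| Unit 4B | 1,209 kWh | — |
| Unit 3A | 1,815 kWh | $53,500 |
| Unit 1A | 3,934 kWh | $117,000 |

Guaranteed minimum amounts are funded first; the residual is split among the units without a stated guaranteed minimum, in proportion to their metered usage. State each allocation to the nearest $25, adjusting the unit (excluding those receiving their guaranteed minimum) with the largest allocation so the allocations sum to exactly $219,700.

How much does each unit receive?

Minimums first: Unit 3A $53,500; Unit 1A $117,000. Residual $49,200.
Residual split over remaining metered usage 5,252: Unit 2B 37,874.26 → $37,875; Unit 4B 11,325.74 → $11,325.

Unit 2B: $37,875; Unit 4B: $11,325; Unit 3A: $53,500; Unit 1A: $117,000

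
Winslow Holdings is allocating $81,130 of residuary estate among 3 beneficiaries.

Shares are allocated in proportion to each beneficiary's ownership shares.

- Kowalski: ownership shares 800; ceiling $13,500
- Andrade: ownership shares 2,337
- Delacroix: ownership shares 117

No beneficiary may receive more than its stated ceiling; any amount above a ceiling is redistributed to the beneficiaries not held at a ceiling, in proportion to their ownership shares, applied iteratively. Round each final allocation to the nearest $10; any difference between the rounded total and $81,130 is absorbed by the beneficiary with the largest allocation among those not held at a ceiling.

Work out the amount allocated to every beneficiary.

Kowalski: $13,500; Andrade: $64,410; Delacroix: $3,220

Ownership shares total: 3,254.
Unconstrained shares: Kowalski 19,945.91; Andrade 58,267.00; Delacroix 2,917.09.
Cap binds for Kowalski ($13,500); residual $67,630 reallocated over remaining ownership shares 2,454.
Shares after redistribution: Andrade 64,405.59 → $64,410; Delacroix 3,224.41 → $3,220.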